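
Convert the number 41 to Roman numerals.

Convert 41 to Roman numerals:
  41 contains 1×40 (XL)
  1 contains 1×1 (I)

XLI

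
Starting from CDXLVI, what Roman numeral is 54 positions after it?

CDXLVI = 446
446 + 54 = 500

D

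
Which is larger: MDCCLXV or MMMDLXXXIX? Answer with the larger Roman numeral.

MDCCLXV = 1765
MMMDLXXXIX = 3589
3589 is larger

MMMDLXXXIX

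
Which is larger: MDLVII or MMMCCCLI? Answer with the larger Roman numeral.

MDLVII = 1557
MMMCCCLI = 3351
3351 is larger

MMMCCCLI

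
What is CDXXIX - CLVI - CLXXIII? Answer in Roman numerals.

CDXXIX = 429, CLVI = 156, CLXXIII = 173
429 - 156 = 273
273 - 173 = 100

C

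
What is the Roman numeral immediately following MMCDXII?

MMCDXII = 2412, so the next integer is 2412 + 1 = 2413

MMCDXIII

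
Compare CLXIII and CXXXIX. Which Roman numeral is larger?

CLXIII = 163
CXXXIX = 139
163 is larger

CLXIII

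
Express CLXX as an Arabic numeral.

CLXX: C=100, L=50, X=10, X=10
100 + 50 + 10 + 10 = 170

170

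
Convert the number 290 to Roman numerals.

Convert 290 to Roman numerals:
  290 contains 2×100 (CC)
  90 contains 1×90 (XC)

CCXC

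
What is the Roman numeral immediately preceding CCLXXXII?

CCLXXXII = 282, so the previous integer is 282 - 1 = 281

CCLXXXI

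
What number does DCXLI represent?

DCXLI: D=500, C=100, XL=40, I=1
500 + 100 + 40 + 1 = 641

641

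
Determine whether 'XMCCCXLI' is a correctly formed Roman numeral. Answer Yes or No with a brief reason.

'XMCCCXLI': Invalid subtractive combination: XM

No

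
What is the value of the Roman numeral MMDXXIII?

MMDXXIII: M=1000, M=1000, D=500, X=10, X=10, I=1, I=1, I=1
1000 + 1000 + 500 + 10 + 10 + 1 + 1 + 1 = 2523

2523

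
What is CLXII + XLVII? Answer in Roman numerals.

CLXII = 162
XLVII = 47
162 + 47 = 209

CCIX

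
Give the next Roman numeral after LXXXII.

LXXXII = 82, so the next integer is 82 + 1 = 83

LXXXIII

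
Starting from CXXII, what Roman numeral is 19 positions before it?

CXXII = 122
122 - 19 = 103

CIII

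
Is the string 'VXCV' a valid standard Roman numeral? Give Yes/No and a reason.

'VXCV': V should not appear more than once

No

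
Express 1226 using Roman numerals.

Convert 1226 to Roman numerals:
  1226 contains 1×1000 (M)
  226 contains 2×100 (CC)
  26 contains 2×10 (XX)
  6 contains 1×5 (V)
  1 contains 1×1 (I)

MCCXXVI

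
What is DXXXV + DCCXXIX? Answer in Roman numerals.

DXXXV = 535
DCCXXIX = 729
535 + 729 = 1264

MCCLXIV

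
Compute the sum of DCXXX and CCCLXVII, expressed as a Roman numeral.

DCXXX = 630
CCCLXVII = 367
630 + 367 = 997

CMXCVII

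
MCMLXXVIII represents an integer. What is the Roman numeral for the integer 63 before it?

MCMLXXVIII = 1978
1978 - 63 = 1915

MCMXV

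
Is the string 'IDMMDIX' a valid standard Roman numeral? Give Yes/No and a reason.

'IDMMDIX': D should not appear more than once

No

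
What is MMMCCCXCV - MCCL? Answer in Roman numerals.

MMMCCCXCV = 3395
MCCL = 1250
3395 - 1250 = 2145

MMCXLV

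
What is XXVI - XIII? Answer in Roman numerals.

XXVI = 26
XIII = 13
26 - 13 = 13

XIII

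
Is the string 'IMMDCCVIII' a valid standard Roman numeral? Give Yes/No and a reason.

'IMMDCCVIII': Invalid subtractive combination: IM

No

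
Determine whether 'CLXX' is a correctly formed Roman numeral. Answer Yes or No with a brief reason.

'CLXX': Check the rules: uses only the symbols I, V, X, L, C, D, M; no symbol is repeated more than three times in a row; V, L and D each appear at most once; no smaller symbol precedes a larger one (values never increase from left to right). Value: C (100) + L (50) + X (10) + X (10) = 170. So it is a valid standard Roman numeral.

Yes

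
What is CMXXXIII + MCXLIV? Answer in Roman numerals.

CMXXXIII = 933
MCXLIV = 1144
933 + 1144 = 2077

MMLXXVII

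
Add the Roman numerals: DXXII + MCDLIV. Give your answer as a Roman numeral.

DXXII = 522
MCDLIV = 1454
522 + 1454 = 1976

MCMLXXVI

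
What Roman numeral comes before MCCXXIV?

MCCXXIV = 1224; previous is 1223

MCCXXIII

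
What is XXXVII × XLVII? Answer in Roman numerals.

XXXVII = 37
XLVII = 47
37 × 47 = 1739

MDCCXXXIX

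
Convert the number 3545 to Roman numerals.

Convert 3545 to Roman numerals:
  3545 contains 3×1000 (MMM)
  545 contains 1×500 (D)
  45 contains 1×40 (XL)
  5 contains 1×5 (V)

MMMDXLV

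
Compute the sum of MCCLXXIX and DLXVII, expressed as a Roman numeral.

MCCLXXIX = 1279
DLXVII = 567
1279 + 567 = 1846

MDCCCXLVI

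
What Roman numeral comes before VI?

VI = 6, so the previous integer is 6 - 1 = 5

V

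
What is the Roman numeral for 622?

Convert 622 to Roman numerals:
  622 contains 1×500 (D)
  122 contains 1×100 (C)
  22 contains 2×10 (XX)
  2 contains 2×1 (II)

DCXXII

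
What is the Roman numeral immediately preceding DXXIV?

DXXIV = 524; previous is 523

DXXIII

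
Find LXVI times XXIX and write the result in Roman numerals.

LXVI = 66
XXIX = 29
66 × 29 = 1914

MCMXIV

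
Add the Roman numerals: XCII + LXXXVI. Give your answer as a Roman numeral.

XCII = 92
LXXXVI = 86
92 + 86 = 178

CLXXVIII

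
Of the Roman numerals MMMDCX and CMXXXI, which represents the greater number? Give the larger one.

MMMDCX = 3610
CMXXXI = 931
3610 is larger

MMMDCX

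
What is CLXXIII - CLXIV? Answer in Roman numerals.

CLXXIII = 173
CLXIV = 164
173 - 164 = 9

IX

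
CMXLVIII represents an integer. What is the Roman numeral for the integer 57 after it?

CMXLVIII = 948
948 + 57 = 1005

MV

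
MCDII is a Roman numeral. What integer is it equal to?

MCDII: M=1000, CD=400, I=1, I=1
1000 + 400 + 1 + 1 = 1402

1402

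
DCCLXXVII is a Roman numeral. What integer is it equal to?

DCCLXXVII: D=500, C=100, C=100, L=50, X=10, X=10, V=5, I=1, I=1
500 + 100 + 100 + 50 + 10 + 10 + 5 + 1 + 1 = 777

777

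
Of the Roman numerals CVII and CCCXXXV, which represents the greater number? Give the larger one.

CVII = 107
CCCXXXV = 335
335 is larger

CCCXXXV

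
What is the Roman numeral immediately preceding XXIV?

XXIV = 24; previous is 23

XXIII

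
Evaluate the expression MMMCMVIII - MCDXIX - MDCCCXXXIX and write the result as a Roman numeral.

MMMCMVIII = 3908, MCDXIX = 1419, MDCCCXXXIX = 1839
3908 - 1419 = 2489
2489 - 1839 = 650

DCL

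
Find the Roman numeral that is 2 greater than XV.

XV = 15
15 + 2 = 17

XVII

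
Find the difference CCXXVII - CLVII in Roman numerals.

CCXXVII = 227
CLVII = 157
227 - 157 = 70

LXX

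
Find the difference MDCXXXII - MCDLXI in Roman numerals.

MDCXXXII = 1632
MCDLXI = 1461
1632 - 1461 = 171

CLXXI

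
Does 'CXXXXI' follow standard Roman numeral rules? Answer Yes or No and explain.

'CXXXXI': More than 3 consecutive X's

No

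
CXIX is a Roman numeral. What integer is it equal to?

CXIX: C=100, X=10, IX=9
100 + 10 + 9 = 119

119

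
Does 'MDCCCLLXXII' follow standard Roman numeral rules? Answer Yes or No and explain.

'MDCCCLLXXII': L should not appear more than once

No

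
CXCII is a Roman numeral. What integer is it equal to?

CXCII: C=100, XC=90, I=1, I=1
100 + 90 + 1 + 1 = 192

192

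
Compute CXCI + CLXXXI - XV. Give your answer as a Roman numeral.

CXCI = 191, CLXXXI = 181, XV = 15
191 + 181 = 372
372 - 15 = 357

CCCLVII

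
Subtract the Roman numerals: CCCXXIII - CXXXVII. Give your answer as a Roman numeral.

CCCXXIII = 323
CXXXVII = 137
323 - 137 = 186

CLXXXVI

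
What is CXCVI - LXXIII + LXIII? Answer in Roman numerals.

CXCVI = 196, LXXIII = 73, LXIII = 63
196 - 73 = 123
123 + 63 = 186

CLXXXVI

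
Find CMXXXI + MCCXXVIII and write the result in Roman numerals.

CMXXXI = 931
MCCXXVIII = 1228
931 + 1228 = 2159

MMCLIX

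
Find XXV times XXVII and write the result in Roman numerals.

XXV = 25
XXVII = 27
25 × 27 = 675

DCLXXV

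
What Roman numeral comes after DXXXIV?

DXXXIV = 534; next is 535

DXXXV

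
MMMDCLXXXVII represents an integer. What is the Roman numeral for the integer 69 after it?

MMMDCLXXXVII = 3687
3687 + 69 = 3756

MMMDCCLVI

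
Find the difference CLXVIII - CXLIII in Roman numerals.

CLXVIII = 168
CXLIII = 143
168 - 143 = 25

XXV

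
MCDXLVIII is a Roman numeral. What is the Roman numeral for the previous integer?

MCDXLVIII = 1448; previous is 1447

MCDXLVII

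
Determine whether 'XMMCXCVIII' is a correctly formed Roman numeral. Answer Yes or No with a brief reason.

'XMMCXCVIII': Invalid subtractive combination: XM

No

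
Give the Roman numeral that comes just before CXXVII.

CXXVII = 127, so the previous integer is 127 - 1 = 126

CXXVI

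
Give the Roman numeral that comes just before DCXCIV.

DCXCIV = 694; previous is 693

DCXCIII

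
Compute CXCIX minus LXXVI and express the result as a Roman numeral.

CXCIX = 199
LXXVI = 76
199 - 76 = 123

CXXIII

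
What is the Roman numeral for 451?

Convert 451 to Roman numerals:
  451 contains 1×400 (CD)
  51 contains 1×50 (L)
  1 contains 1×1 (I)

CDLI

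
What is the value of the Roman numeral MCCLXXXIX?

MCCLXXXIX: M=1000, C=100, C=100, L=50, X=10, X=10, X=10, IX=9
1000 + 100 + 100 + 50 + 10 + 10 + 10 + 9 = 1289

1289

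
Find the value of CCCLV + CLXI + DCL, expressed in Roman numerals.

CCCLV = 355, CLXI = 161, DCL = 650
355 + 161 = 516
516 + 650 = 1166

MCLXVI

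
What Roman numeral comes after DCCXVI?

DCCXVI = 716; next is 717

DCCXVII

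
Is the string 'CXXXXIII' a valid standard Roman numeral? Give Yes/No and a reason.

'CXXXXIII': More than 3 consecutive X's

No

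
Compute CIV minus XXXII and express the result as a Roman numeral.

CIV = 104
XXXII = 32
104 - 32 = 72

LXXII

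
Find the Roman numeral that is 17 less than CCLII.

CCLII = 252
252 - 17 = 235

CCXXXV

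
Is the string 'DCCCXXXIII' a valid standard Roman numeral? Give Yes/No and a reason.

'DCCCXXXIII': Check the rules: uses only the symbols I, V, X, L, C, D, M; no symbol is repeated more than three times in a row; V, L and D each appear at most once; no smaller symbol precedes a larger one (values never increase from left to right). Value: D (500) + C (100) + C (100) + C (100) + X (10) + X (10) + X (10) + I (1) + I (1) + I (1) = 833. So it is a valid standard Roman numeral.

Yes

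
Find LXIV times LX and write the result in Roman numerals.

LXIV = 64
LX = 60
64 × 60 = 3840

MMMDCCCXL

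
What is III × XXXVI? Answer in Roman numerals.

III = 3
XXXVI = 36
3 × 36 = 108

CVIII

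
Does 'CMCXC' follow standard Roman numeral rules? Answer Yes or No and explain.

'CMCXC': C cannot come right after the subtractive pair CM: once C is subtracted in CM, the next symbol must be smaller than C

No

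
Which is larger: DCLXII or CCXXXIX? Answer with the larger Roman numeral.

DCLXII = 662
CCXXXIX = 239
662 is larger

DCLXII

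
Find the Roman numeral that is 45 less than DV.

DV = 505
505 - 45 = 460

CDLX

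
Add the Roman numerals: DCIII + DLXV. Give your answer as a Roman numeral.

DCIII = 603
DLXV = 565
603 + 565 = 1168

MCLXVIII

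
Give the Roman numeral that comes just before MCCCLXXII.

MCCCLXXII = 1372, so the previous integer is 1372 - 1 = 1371

MCCCLXXI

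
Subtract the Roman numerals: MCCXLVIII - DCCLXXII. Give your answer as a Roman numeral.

MCCXLVIII = 1248
DCCLXXII = 772
1248 - 772 = 476

CDLXXVI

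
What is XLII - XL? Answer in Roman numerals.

XLII = 42
XL = 40
42 - 40 = 2

II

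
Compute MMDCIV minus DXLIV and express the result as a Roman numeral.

MMDCIV = 2604
DXLIV = 544
2604 - 544 = 2060

MMLX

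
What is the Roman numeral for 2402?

Convert 2402 to Roman numerals:
  2402 contains 2×1000 (MM)
  402 contains 1×400 (CD)
  2 contains 2×1 (II)

MMCDII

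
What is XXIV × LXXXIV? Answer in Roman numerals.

XXIV = 24
LXXXIV = 84
24 × 84 = 2016

MMXVI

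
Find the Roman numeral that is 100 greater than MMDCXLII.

MMDCXLII = 2642
2642 + 100 = 2742

MMDCCXLII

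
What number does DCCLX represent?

DCCLX: D=500, C=100, C=100, L=50, X=10
500 + 100 + 100 + 50 + 10 = 760

760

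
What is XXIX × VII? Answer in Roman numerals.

XXIX = 29
VII = 7
29 × 7 = 203

CCIII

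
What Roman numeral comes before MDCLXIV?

MDCLXIV = 1664; previous is 1663

MDCLXIII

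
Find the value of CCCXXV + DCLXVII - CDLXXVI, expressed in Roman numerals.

CCCXXV = 325, DCLXVII = 667, CDLXXVI = 476
325 + 667 = 992
992 - 476 = 516

DXVI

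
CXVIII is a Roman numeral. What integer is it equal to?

CXVIII: C=100, X=10, V=5, I=1, I=1, I=1
100 + 10 + 5 + 1 + 1 + 1 = 118

118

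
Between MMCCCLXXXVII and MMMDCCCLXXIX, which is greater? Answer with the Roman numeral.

MMCCCLXXXVII = 2387
MMMDCCCLXXIX = 3879
3879 is larger

MMMDCCCLXXIX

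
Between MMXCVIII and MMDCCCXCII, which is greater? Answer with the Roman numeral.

MMXCVIII = 2098
MMDCCCXCII = 2892
2892 is larger

MMDCCCXCII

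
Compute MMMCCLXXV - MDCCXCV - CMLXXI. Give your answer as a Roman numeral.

MMMCCLXXV = 3275, MDCCXCV = 1795, CMLXXI = 971
3275 - 1795 = 1480
1480 - 971 = 509

DIX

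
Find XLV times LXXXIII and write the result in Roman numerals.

XLV = 45
LXXXIII = 83
45 × 83 = 3735

MMMDCCXXXV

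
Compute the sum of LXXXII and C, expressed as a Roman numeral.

LXXXII = 82
C = 100
82 + 100 = 182

CLXXXII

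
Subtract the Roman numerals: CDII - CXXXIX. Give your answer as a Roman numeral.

CDII = 402
CXXXIX = 139
402 - 139 = 263

CCLXIII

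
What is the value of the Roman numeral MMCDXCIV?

MMCDXCIV: M=1000, M=1000, CD=400, XC=90, IV=4
1000 + 1000 + 400 + 90 + 4 = 2494

2494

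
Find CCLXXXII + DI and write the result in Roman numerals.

CCLXXXII = 282
DI = 501
282 + 501 = 783

DCCLXXXIII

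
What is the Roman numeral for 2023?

Convert 2023 to Roman numerals:
  2023 contains 2×1000 (MM)
  23 contains 2×10 (XX)
  3 contains 3×1 (III)

MMXXIII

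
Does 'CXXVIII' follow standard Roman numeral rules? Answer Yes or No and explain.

'CXXVIII': Check the rules: uses only the symbols I, V, X, L, C, D, M; no symbol is repeated more than three times in a row; V, L and D each appear at most once; no smaller symbol precedes a larger one (values never increase from left to right). Value: C (100) + X (10) + X (10) + V (5) + I (1) + I (1) + I (1) = 128. So it is a valid standard Roman numeral.

Yes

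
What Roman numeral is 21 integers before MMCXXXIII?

MMCXXXIII = 2133
2133 - 21 = 2112

MMCXII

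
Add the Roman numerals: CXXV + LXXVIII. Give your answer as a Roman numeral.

CXXV = 125
LXXVIII = 78
125 + 78 = 203

CCIII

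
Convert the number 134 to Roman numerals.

Convert 134 to Roman numerals:
  134 contains 1×100 (C)
  34 contains 3×10 (XXX)
  4 contains 1×4 (IV)

CXXXIV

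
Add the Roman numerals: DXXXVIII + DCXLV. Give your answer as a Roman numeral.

DXXXVIII = 538
DCXLV = 645
538 + 645 = 1183

MCLXXXIII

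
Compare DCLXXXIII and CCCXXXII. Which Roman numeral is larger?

DCLXXXIII = 683
CCCXXXII = 332
683 is larger

DCLXXXIII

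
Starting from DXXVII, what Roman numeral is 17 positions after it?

DXXVII = 527
527 + 17 = 544

DXLIV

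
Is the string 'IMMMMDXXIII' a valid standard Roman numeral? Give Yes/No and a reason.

'IMMMMDXXIII': More than 3 consecutive M's

No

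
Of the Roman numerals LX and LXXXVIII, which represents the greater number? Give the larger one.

LX = 60
LXXXVIII = 88
88 is larger

LXXXVIII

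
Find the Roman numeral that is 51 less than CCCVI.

CCCVI = 306
306 - 51 = 255

CCLV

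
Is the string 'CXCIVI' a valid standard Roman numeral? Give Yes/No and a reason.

'CXCIVI': I cannot come right after the subtractive pair IV: once I is subtracted in IV, the next symbol must be smaller than I

No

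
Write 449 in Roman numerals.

Convert 449 to Roman numerals:
  449 contains 1×400 (CD)
  49 contains 1×40 (XL)
  9 contains 1×9 (IX)

CDXLIX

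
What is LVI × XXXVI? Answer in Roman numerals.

LVI = 56
XXXVI = 36
56 × 36 = 2016

MMXVI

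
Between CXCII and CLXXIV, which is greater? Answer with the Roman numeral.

CXCII = 192
CLXXIV = 174
192 is larger

CXCII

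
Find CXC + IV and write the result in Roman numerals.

CXC = 190
IV = 4
190 + 4 = 194

CXCIV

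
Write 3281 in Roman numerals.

Convert 3281 to Roman numerals:
  3281 contains 3×1000 (MMM)
  281 contains 2×100 (CC)
  81 contains 1×50 (L)
  31 contains 3×10 (XXX)
  1 contains 1×1 (I)

MMMCCLXXXI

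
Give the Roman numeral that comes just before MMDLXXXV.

MMDLXXXV = 2585; previous is 2584

MMDLXXXIV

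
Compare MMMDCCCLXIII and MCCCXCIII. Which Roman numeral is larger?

MMMDCCCLXIII = 3863
MCCCXCIII = 1393
3863 is larger

MMMDCCCLXIII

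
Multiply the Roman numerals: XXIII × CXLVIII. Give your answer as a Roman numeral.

XXIII = 23
CXLVIII = 148
23 × 148 = 3404

MMMCDIV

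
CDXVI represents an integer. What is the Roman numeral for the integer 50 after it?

CDXVI = 416
416 + 50 = 466

CDLXVI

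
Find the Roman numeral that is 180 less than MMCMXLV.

MMCMXLV = 2945
2945 - 180 = 2765

MMDCCLXV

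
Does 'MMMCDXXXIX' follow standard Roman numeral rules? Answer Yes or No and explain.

'MMMCDXXXIX': Check the rules: uses only the symbols I, V, X, L, C, D, M; no symbol is repeated more than three times in a row; V, L and D each appear at most once; the only places a smaller symbol precedes a larger one are the allowed subtractive pairs CD, IX, the symbol right after such a pair (if any) is smaller than the pair's first symbol, and otherwise the values never increase from left to right. Value: M (1000) + M (1000) + M (1000) + CD (400) + X (10) + X (10) + X (10) + IX (9) = 3439. So it is a valid standard Roman numeral.

Yes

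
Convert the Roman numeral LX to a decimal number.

LX: L=50, X=10
50 + 10 = 60

60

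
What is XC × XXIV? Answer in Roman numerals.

XC = 90
XXIV = 24
90 × 24 = 2160

MMCLX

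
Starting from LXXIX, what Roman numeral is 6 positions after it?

LXXIX = 79
79 + 6 = 85

LXXXV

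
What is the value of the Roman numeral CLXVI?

CLXVI: C=100, L=50, X=10, V=5, I=1
100 + 50 + 10 + 5 + 1 = 166

166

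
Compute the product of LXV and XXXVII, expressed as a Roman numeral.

LXV = 65
XXXVII = 37
65 × 37 = 2405

MMCDV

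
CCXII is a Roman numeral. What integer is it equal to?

CCXII: C=100, C=100, X=10, I=1, I=1
100 + 100 + 10 + 1 + 1 = 212

212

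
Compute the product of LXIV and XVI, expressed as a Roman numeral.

LXIV = 64
XVI = 16
64 × 16 = 1024

MXXIV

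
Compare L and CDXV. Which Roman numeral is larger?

L = 50
CDXV = 415
415 is larger

CDXV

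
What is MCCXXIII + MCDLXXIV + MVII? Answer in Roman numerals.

MCCXXIII = 1223, MCDLXXIV = 1474, MVII = 1007
1223 + 1474 = 2697
2697 + 1007 = 3704

MMMDCCIV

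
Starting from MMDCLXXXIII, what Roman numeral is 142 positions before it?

MMDCLXXXIII = 2683
2683 - 142 = 2541

MMDXLI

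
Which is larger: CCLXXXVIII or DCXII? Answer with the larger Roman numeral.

CCLXXXVIII = 288
DCXII = 612
612 is larger

DCXII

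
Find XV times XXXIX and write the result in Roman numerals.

XV = 15
XXXIX = 39
15 × 39 = 585

DLXXXV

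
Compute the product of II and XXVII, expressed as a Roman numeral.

II = 2
XXVII = 27
2 × 27 = 54

LIV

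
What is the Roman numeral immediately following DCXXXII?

DCXXXII = 632; next is 633

DCXXXIII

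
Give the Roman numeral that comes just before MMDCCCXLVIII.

MMDCCCXLVIII = 2848; previous is 2847

MMDCCCXLVII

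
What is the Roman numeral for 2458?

Convert 2458 to Roman numerals:
  2458 contains 2×1000 (MM)
  458 contains 1×400 (CD)
  58 contains 1×50 (L)
  8 contains 1×5 (V)
  3 contains 3×1 (III)

MMCDLVIII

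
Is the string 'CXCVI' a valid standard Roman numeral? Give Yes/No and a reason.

'CXCVI': Check the rules: uses only the symbols I, V, X, L, C, D, M; no symbol is repeated more than three times in a row; V, L and D each appear at most once; the only place a smaller symbol precedes a larger one is the allowed subtractive pair XC, the symbol right after such a pair (if any) is smaller than the pair's first symbol, and otherwise the values never increase from left to right. Value: C (100) + XC (90) + V (5) + I (1) = 196. So it is a valid standard Roman numeral.

Yes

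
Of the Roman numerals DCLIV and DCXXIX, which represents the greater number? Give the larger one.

DCLIV = 654
DCXXIX = 629
654 is larger

DCLIV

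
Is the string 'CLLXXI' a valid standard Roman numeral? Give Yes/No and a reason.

'CLLXXI': L should not appear more than once

No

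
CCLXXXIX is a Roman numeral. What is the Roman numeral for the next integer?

CCLXXXIX = 289, so the next integer is 289 + 1 = 290

CCXC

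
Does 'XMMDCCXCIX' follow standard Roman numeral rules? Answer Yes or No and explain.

'XMMDCCXCIX': Invalid subtractive combination: XM

No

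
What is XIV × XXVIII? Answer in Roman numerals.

XIV = 14
XXVIII = 28
14 × 28 = 392

CCCXCII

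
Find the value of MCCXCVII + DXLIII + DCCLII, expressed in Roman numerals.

MCCXCVII = 1297, DXLIII = 543, DCCLII = 752
1297 + 543 = 1840
1840 + 752 = 2592

MMDXCII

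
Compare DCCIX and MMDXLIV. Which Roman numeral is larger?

DCCIX = 709
MMDXLIV = 2544
2544 is larger

MMDXLIV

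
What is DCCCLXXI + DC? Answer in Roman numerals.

DCCCLXXI = 871
DC = 600
871 + 600 = 1471

MCDLXXI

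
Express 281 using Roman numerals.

Convert 281 to Roman numerals:
  281 contains 2×100 (CC)
  81 contains 1×50 (L)
  31 contains 3×10 (XXX)
  1 contains 1×1 (I)

CCLXXXI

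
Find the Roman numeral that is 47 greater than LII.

LII = 52
52 + 47 = 99

XCIX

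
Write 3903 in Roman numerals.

Convert 3903 to Roman numerals:
  3903 contains 3×1000 (MMM)
  903 contains 1×900 (CM)
  3 contains 3×1 (III)

MMMCMIII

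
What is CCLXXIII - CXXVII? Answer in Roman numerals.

CCLXXIII = 273
CXXVII = 127
273 - 127 = 146

CXLVI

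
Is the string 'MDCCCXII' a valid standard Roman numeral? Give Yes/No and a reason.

'MDCCCXII': Check the rules: uses only the symbols I, V, X, L, C, D, M; no symbol is repeated more than three times in a row; V, L and D each appear at most once; no smaller symbol precedes a larger one (values never increase from left to right). Value: M (1000) + D (500) + C (100) + C (100) + C (100) + X (10) + I (1) + I (1) = 1812. So it is a valid standard Roman numeral.

Yes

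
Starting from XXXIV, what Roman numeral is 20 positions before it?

XXXIV = 34
34 - 20 = 14

XIV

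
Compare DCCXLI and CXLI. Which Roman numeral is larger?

DCCXLI = 741
CXLI = 141
741 is larger

DCCXLI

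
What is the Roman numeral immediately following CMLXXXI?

CMLXXXI = 981, so the next integer is 981 + 1 = 982

CMLXXXII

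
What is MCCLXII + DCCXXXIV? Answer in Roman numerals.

MCCLXII = 1262
DCCXXXIV = 734
1262 + 734 = 1996

MCMXCVI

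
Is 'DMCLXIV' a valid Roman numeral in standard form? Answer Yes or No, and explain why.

'DMCLXIV': Invalid subtractive combination: DM

No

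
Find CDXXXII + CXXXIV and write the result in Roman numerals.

CDXXXII = 432
CXXXIV = 134
432 + 134 = 566

DLXVI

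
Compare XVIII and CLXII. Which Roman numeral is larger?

XVIII = 18
CLXII = 162
162 is larger

CLXII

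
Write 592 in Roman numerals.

Convert 592 to Roman numerals:
  592 contains 1×500 (D)
  92 contains 1×90 (XC)
  2 contains 2×1 (II)

DXCII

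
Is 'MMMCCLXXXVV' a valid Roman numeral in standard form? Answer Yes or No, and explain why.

'MMMCCLXXXVV': V should not appear more than once

No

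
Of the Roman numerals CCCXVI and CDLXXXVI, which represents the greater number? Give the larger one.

CCCXVI = 316
CDLXXXVI = 486
486 is larger

CDLXXXVI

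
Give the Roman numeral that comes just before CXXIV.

CXXIV = 124, so the previous integer is 124 - 1 = 123

CXXIII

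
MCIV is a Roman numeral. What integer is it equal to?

MCIV: M=1000, C=100, IV=4
1000 + 100 + 4 = 1104

1104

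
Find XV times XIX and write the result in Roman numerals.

XV = 15
XIX = 19
15 × 19 = 285

CCLXXXV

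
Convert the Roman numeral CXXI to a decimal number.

CXXI: C=100, X=10, X=10, I=1
100 + 10 + 10 + 1 = 121

121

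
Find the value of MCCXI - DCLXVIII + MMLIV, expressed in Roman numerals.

MCCXI = 1211, DCLXVIII = 668, MMLIV = 2054
1211 - 668 = 543
543 + 2054 = 2597

MMDXCVII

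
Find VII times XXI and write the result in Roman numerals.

VII = 7
XXI = 21
7 × 21 = 147

CXLVII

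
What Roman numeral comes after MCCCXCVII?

MCCCXCVII = 1397, so the next integer is 1397 + 1 = 1398

MCCCXCVIII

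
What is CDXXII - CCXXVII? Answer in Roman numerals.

CDXXII = 422
CCXXVII = 227
422 - 227 = 195

CXCV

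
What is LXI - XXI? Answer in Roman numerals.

LXI = 61
XXI = 21
61 - 21 = 40

XL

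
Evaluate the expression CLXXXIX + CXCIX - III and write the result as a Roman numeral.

CLXXXIX = 189, CXCIX = 199, III = 3
189 + 199 = 388
388 - 3 = 385

CCCLXXXV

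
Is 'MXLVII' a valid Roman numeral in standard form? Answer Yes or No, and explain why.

'MXLVII': Check the rules: uses only the symbols I, V, X, L, C, D, M; no symbol is repeated more than three times in a row; V, L and D each appear at most once; the only place a smaller symbol precedes a larger one is the allowed subtractive pair XL, the symbol right after such a pair (if any) is smaller than the pair's first symbol, and otherwise the values never increase from left to right. Value: M (1000) + XL (40) + V (5) + I (1) + I (1) = 1047. So it is a valid standard Roman numeral.

Yes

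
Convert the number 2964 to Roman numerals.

Convert 2964 to Roman numerals:
  2964 contains 2×1000 (MM)
  964 contains 1×900 (CM)
  64 contains 1×50 (L)
  14 contains 1×10 (X)
  4 contains 1×4 (IV)

MMCMLXIV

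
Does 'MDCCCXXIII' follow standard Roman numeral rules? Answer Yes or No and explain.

'MDCCCXXIII': Check the rules: uses only the symbols I, V, X, L, C, D, M; no symbol is repeated more than three times in a row; V, L and D each appear at most once; no smaller symbol precedes a larger one (values never increase from left to right). Value: M (1000) + D (500) + C (100) + C (100) + C (100) + X (10) + X (10) + I (1) + I (1) + I (1) = 1823. So it is a valid standard Roman numeral.

Yes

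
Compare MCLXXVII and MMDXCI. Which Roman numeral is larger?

MCLXXVII = 1177
MMDXCI = 2591
2591 is larger

MMDXCI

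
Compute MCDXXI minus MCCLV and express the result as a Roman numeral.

MCDXXI = 1421
MCCLV = 1255
1421 - 1255 = 166

CLXVI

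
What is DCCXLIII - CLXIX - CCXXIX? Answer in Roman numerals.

DCCXLIII = 743, CLXIX = 169, CCXXIX = 229
743 - 169 = 574
574 - 229 = 345

CCCXLV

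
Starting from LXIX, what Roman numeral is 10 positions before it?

LXIX = 69
69 - 10 = 59

LIX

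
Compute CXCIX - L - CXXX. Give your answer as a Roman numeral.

CXCIX = 199, L = 50, CXXX = 130
199 - 50 = 149
149 - 130 = 19

XIX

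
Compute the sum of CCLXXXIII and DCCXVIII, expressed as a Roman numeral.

CCLXXXIII = 283
DCCXVIII = 718
283 + 718 = 1001

MI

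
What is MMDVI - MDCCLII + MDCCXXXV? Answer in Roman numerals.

MMDVI = 2506, MDCCLII = 1752, MDCCXXXV = 1735
2506 - 1752 = 754
754 + 1735 = 2489

MMCDLXXXIX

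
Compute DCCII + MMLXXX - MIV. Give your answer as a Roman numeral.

DCCII = 702, MMLXXX = 2080, MIV = 1004
702 + 2080 = 2782
2782 - 1004 = 1778

MDCCLXXVIII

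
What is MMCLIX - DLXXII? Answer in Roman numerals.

MMCLIX = 2159
DLXXII = 572
2159 - 572 = 1587

MDLXXXVII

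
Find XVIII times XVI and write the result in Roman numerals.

XVIII = 18
XVI = 16
18 × 16 = 288

CCLXXXVIII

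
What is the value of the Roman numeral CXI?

CXI: C=100, X=10, I=1
100 + 10 + 1 = 111

111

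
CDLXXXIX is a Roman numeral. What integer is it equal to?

CDLXXXIX: CD=400, L=50, X=10, X=10, X=10, IX=9
400 + 50 + 10 + 10 + 10 + 9 = 489

489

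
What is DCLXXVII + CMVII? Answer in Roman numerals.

DCLXXVII = 677
CMVII = 907
677 + 907 = 1584

MDLXXXIV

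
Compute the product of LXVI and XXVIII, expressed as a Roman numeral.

LXVI = 66
XXVIII = 28
66 × 28 = 1848

MDCCCXLVIII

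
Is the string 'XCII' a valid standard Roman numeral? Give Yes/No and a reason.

'XCII': Check the rules: uses only the symbols I, V, X, L, C, D, M; no symbol is repeated more than three times in a row; V, L and D each appear at most once; the only place a smaller symbol precedes a larger one is the allowed subtractive pair XC, the symbol right after such a pair (if any) is smaller than the pair's first symbol, and otherwise the values never increase from left to right. Value: XC (90) + I (1) + I (1) = 92. So it is a valid standard Roman numeral.

Yes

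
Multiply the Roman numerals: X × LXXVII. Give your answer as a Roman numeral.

X = 10
LXXVII = 77
10 × 77 = 770

DCCLXX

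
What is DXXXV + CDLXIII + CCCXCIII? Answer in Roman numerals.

DXXXV = 535, CDLXIII = 463, CCCXCIII = 393
535 + 463 = 998
998 + 393 = 1391

MCCCXCI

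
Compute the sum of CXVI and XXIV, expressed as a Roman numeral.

CXVI = 116
XXIV = 24
116 + 24 = 140

CXL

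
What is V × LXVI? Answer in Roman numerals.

V = 5
LXVI = 66
5 × 66 = 330

CCCXXX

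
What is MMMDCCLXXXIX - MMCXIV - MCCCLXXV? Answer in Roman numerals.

MMMDCCLXXXIX = 3789, MMCXIV = 2114, MCCCLXXV = 1375
3789 - 2114 = 1675
1675 - 1375 = 300

CCC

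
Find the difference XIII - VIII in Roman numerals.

XIII = 13
VIII = 8
13 - 8 = 5

V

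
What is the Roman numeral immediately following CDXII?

CDXII = 412, so the next integer is 412 + 1 = 413

CDXIII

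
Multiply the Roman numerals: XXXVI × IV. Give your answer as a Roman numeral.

XXXVI = 36
IV = 4
36 × 4 = 144

CXLIV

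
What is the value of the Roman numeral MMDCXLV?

MMDCXLV: M=1000, M=1000, D=500, C=100, XL=40, V=5
1000 + 1000 + 500 + 100 + 40 + 5 = 2645

2645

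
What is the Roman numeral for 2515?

Convert 2515 to Roman numerals:
  2515 contains 2×1000 (MM)
  515 contains 1×500 (D)
  15 contains 1×10 (X)
  5 contains 1×5 (V)

MMDXV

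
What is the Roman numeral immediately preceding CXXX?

CXXX = 130; previous is 129

CXXIX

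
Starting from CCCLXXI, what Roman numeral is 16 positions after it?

CCCLXXI = 371
371 + 16 = 387

CCCLXXXVII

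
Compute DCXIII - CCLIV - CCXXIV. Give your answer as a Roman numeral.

DCXIII = 613, CCLIV = 254, CCXXIV = 224
613 - 254 = 359
359 - 224 = 135

CXXXV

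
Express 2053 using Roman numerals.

Convert 2053 to Roman numerals:
  2053 contains 2×1000 (MM)
  53 contains 1×50 (L)
  3 contains 3×1 (III)

MMLIII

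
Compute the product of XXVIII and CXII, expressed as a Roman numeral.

XXVIII = 28
CXII = 112
28 × 112 = 3136

MMMCXXXVI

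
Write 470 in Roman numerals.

Convert 470 to Roman numerals:
  470 contains 1×400 (CD)
  70 contains 1×50 (L)
  20 contains 2×10 (XX)

CDLXX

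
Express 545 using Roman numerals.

Convert 545 to Roman numerals:
  545 contains 1×500 (D)
  45 contains 1×40 (XL)
  5 contains 1×5 (V)

DXLV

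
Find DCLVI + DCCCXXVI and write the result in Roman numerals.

DCLVI = 656
DCCCXXVI = 826
656 + 826 = 1482

MCDLXXXII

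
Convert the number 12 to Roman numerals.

Convert 12 to Roman numerals:
  12 contains 1×10 (X)
  2 contains 2×1 (II)

XII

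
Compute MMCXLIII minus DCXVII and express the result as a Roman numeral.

MMCXLIII = 2143
DCXVII = 617
2143 - 617 = 1526

MDXXVI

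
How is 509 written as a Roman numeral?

Convert 509 to Roman numerals:
  509 contains 1×500 (D)
  9 contains 1×9 (IX)

DIX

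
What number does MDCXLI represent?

MDCXLI: M=1000, D=500, C=100, XL=40, I=1
1000 + 500 + 100 + 40 + 1 = 1641

1641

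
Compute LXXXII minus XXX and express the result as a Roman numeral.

LXXXII = 82
XXX = 30
82 - 30 = 52

LII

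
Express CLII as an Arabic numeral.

CLII: C=100, L=50, I=1, I=1
100 + 50 + 1 + 1 = 152

152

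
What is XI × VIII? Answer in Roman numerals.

XI = 11
VIII = 8
11 × 8 = 88

LXXXVIII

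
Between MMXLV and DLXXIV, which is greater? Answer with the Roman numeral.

MMXLV = 2045
DLXXIV = 574
2045 is larger

MMXLV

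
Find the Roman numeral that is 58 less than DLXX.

DLXX = 570
570 - 58 = 512

DXII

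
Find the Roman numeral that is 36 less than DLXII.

DLXII = 562
562 - 36 = 526

DXXVI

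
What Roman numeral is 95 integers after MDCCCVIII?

MDCCCVIII = 1808
1808 + 95 = 1903

MCMIII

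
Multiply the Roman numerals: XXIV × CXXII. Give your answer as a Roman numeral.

XXIV = 24
CXXII = 122
24 × 122 = 2928

MMCMXXVIII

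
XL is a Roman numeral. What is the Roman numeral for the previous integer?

XL = 40, so the previous integer is 40 - 1 = 39

XXXIX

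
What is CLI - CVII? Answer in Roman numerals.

CLI = 151
CVII = 107
151 - 107 = 44

XLIV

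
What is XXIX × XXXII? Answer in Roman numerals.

XXIX = 29
XXXII = 32
29 × 32 = 928

CMXXVIII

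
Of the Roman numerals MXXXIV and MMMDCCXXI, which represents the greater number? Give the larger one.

MXXXIV = 1034
MMMDCCXXI = 3721
3721 is larger

MMMDCCXXI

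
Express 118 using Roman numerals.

Convert 118 to Roman numerals:
  118 contains 1×100 (C)
  18 contains 1×10 (X)
  8 contains 1×5 (V)
  3 contains 3×1 (III)

CXVIII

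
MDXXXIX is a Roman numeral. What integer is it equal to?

MDXXXIX: M=1000, D=500, X=10, X=10, X=10, IX=9
1000 + 500 + 10 + 10 + 10 + 9 = 1539

1539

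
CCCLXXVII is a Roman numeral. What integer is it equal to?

CCCLXXVII: C=100, C=100, C=100, L=50, X=10, X=10, V=5, I=1, I=1
100 + 100 + 100 + 50 + 10 + 10 + 5 + 1 + 1 = 377

377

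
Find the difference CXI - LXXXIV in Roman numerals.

CXI = 111
LXXXIV = 84
111 - 84 = 27

XXVII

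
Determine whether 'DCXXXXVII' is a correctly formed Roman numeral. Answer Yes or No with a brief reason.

'DCXXXXVII': More than 3 consecutive X's

No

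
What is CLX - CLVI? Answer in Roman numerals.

CLX = 160
CLVI = 156
160 - 156 = 4

IV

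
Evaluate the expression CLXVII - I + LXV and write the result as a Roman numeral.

CLXVII = 167, I = 1, LXV = 65
167 - 1 = 166
166 + 65 = 231

CCXXXI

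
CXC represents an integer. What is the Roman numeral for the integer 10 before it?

CXC = 190
190 - 10 = 180

CLXXX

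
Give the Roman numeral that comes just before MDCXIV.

MDCXIV = 1614; previous is 1613

MDCXIII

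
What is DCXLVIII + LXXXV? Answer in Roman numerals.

DCXLVIII = 648
LXXXV = 85
648 + 85 = 733

DCCXXXIII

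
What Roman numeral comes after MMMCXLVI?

MMMCXLVI = 3146; next is 3147

MMMCXLVII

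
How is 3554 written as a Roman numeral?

Convert 3554 to Roman numerals:
  3554 contains 3×1000 (MMM)
  554 contains 1×500 (D)
  54 contains 1×50 (L)
  4 contains 1×4 (IV)

MMMDLIV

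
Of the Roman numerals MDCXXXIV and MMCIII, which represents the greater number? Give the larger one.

MDCXXXIV = 1634
MMCIII = 2103
2103 is larger

MMCIII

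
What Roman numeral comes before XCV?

XCV = 95; previous is 94

XCIV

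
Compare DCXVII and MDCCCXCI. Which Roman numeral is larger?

DCXVII = 617
MDCCCXCI = 1891
1891 is larger

MDCCCXCI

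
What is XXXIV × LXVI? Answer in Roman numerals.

XXXIV = 34
LXVI = 66
34 × 66 = 2244

MMCCXLIV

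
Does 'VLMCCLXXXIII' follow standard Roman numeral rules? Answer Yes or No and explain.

'VLMCCLXXXIII': L should not appear more than once

No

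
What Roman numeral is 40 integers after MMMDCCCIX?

MMMDCCCIX = 3809
3809 + 40 = 3849

MMMDCCCXLIX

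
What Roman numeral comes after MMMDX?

MMMDX = 3510, so the next integer is 3510 + 1 = 3511

MMMDXI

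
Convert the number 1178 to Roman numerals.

Convert 1178 to Roman numerals:
  1178 contains 1×1000 (M)
  178 contains 1×100 (C)
  78 contains 1×50 (L)
  28 contains 2×10 (XX)
  8 contains 1×5 (V)
  3 contains 3×1 (III)

MCLXXVIII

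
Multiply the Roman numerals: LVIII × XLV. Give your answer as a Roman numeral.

LVIII = 58
XLV = 45
58 × 45 = 2610

MMDCX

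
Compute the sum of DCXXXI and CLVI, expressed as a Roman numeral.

DCXXXI = 631
CLVI = 156
631 + 156 = 787

DCCLXXXVII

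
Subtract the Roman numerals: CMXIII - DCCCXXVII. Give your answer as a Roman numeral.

CMXIII = 913
DCCCXXVII = 827
913 - 827 = 86

LXXXVI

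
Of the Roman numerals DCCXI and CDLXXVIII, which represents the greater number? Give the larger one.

DCCXI = 711
CDLXXVIII = 478
711 is larger

DCCXI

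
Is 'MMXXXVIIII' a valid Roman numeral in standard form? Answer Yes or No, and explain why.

'MMXXXVIIII': More than 3 consecutive I's

No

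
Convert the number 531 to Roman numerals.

Convert 531 to Roman numerals:
  531 contains 1×500 (D)
  31 contains 3×10 (XXX)
  1 contains 1×1 (I)

DXXXI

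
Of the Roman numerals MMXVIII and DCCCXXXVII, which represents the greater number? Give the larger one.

MMXVIII = 2018
DCCCXXXVII = 837
2018 is larger

MMXVIII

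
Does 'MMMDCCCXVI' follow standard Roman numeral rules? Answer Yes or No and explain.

'MMMDCCCXVI': Check the rules: uses only the symbols I, V, X, L, C, D, M; no symbol is repeated more than three times in a row; V, L and D each appear at most once; no smaller symbol precedes a larger one (values never increase from left to right). Value: M (1000) + M (1000) + M (1000) + D (500) + C (100) + C (100) + C (100) + X (10) + V (5) + I (1) = 3816. So it is a valid standard Roman numeral.

Yes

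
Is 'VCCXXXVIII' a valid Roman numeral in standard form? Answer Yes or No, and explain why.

'VCCXXXVIII': V should not appear more than once

No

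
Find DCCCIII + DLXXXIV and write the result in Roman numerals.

DCCCIII = 803
DLXXXIV = 584
803 + 584 = 1387

MCCCLXXXVII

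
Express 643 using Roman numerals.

Convert 643 to Roman numerals:
  643 contains 1×500 (D)
  143 contains 1×100 (C)
  43 contains 1×40 (XL)
  3 contains 3×1 (III)

DCXLIII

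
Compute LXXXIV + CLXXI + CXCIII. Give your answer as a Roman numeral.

LXXXIV = 84, CLXXI = 171, CXCIII = 193
84 + 171 = 255
255 + 193 = 448

CDXLVIII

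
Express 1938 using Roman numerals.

Convert 1938 to Roman numerals:
  1938 contains 1×1000 (M)
  938 contains 1×900 (CM)
  38 contains 3×10 (XXX)
  8 contains 1×5 (V)
  3 contains 3×1 (III)

MCMXXXVIII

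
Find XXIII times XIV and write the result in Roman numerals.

XXIII = 23
XIV = 14
23 × 14 = 322

CCCXXII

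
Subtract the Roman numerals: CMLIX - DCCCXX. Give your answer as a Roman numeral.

CMLIX = 959
DCCCXX = 820
959 - 820 = 139

CXXXIX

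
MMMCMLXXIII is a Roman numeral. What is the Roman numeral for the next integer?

MMMCMLXXIII = 3973, so the next integer is 3973 + 1 = 3974

MMMCMLXXIV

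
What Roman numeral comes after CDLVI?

CDLVI = 456, so the next integer is 456 + 1 = 457

CDLVII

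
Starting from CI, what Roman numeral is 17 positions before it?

CI = 101
101 - 17 = 84

LXXXIV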